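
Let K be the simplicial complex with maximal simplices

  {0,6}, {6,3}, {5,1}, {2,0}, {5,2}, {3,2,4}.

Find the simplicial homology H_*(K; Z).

H_0 = Z,  H_1 = Z,  H_2 = 0.

Fix the vertex order 0 < 1 < 2 < 3 < 4 < 5 < 6 and write every simplex with vertices in increasing order. Then dim K = 2 and the simplices of K are:

  0-simplices (7): [0], [1], [2], [3], [4], [5], [6]
  1-simplices (8): [0,2], [0,6], [1,5], [2,3], [2,4], [2,5], [3,4], [3,6]
  2-simplices (1): [2,3,4]

so the chain groups are C_0 ≅ Z^7, C_1 ≅ Z^8, C_2 ≅ Z^1.

∂_1: C_1 → C_0 sends each edge [p,q] (with p < q) to q − p.
This gives a 7×8 integer matrix of rank 6; reducing to Smith normal form yields diagonal entries (1,1,1,1,1,1).

Boundary ∂_2: C_2 → C_1 maps a triangle to the signed sum of its edges. For instance
  ∂[2,3,4] = [3,4] − [2,4] + [2,3].
As a 8×1 matrix over Z this has rank 1, with invariant factors (1).

Now H_k = ker ∂_k / im ∂_{k+1}, so:

  H_0: rank C_0 − rank ∂_1 = 7 − 6 = 1, and the invariant factors of ∂_1 are all 1, so H_0 = Z.
  H_1: rank ker ∂_1 − rank ∂_2 = (8 − 6) − 1 = 1, and the invariant factors of ∂_2 are all 1, so H_1 = Z.
  H_2: rank ker ∂_2 − rank ∂_3 = (1 − 1) − 0 = 0, and there is no ∂_3, so H_2 = 0.

As a check, the Euler characteristic is 7 − 8 + 1 = 0, which agrees with 1 − 1 + 0 = 0.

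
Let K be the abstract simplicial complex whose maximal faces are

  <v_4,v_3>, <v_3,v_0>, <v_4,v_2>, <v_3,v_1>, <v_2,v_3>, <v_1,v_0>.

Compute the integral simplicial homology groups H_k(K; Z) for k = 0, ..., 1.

H_0 = Z,  H_1 = Z^2.

We work with the vertex ordering v_0 < v_1 < v_2 < v_3 < v_4. The simplices of K, each written with vertices in increasing order, are:

  0-simplices (5): [v_0], [v_1], [v_2], [v_3], [v_4]
  1-simplices (6): [v_0,v_1], [v_0,v_3], [v_1,v_3], [v_2,v_3], [v_2,v_4], [v_3,v_4]

Hence C_0 ≅ Z^5, C_1 ≅ Z^6.

∂_1: C_1 → C_0 maps an edge to its endpoints' difference, ∂[p,q] = q − p. For instance
  ∂[v_0,v_1] = [v_1] − [v_0].
This gives a 5×6 integer matrix of rank 4; reducing to Smith normal form yields diagonal entries (1,1,1,1).

Computing H_k = (kernel of ∂_k) / (image of ∂_{k+1}):

  H_0: rank C_0 − rank ∂_1 = 5 − 4 = 1, and the invariant factors of ∂_1 are all 1, so H_0 ≅ Z.
  H_1: rank ker ∂_1 − rank ∂_2 = (6 − 4) − 0 = 2, and there is no ∂_2, so H_1 ≅ Z^2.

As a check, the Euler characteristic is 5 − 6 = -1, which agrees with 1 − 2 = -1.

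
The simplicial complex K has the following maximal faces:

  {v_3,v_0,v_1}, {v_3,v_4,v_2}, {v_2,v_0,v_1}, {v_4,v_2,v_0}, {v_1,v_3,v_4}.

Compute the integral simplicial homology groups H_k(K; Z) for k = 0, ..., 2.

Order the vertices as v_0 < v_1 < v_2 < v_3 < v_4. Listing each simplex with vertices in this order, K has dimension 2 with simplices:

  0-simplices (5): [v_0], [v_1], [v_2], [v_3], [v_4]
  1-simplices (10): [v_0,v_1], [v_0,v_2], [v_0,v_3], [v_0,v_4], [v_1,v_2], [v_1,v_3], [v_1,v_4], [v_2,v_3], [v_2,v_4], [v_3,v_4]
  2-simplices (5): [v_0,v_1,v_2], [v_0,v_1,v_3], [v_0,v_2,v_4], [v_1,v_3,v_4], [v_2,v_3,v_4]

so the chain groups are C_0 ≅ Z^5, C_1 ≅ Z^10, C_2 ≅ Z^5.

∂_1: C_1 → C_0 maps an edge to its endpoints' difference, ∂[p,q] = q − p.
This gives a 5×10 integer matrix of rank 4; reducing to Smith normal form yields diagonal entries (1,1,1,1).

The boundary map ∂_2: C_2 → C_1 maps a triangle to the signed sum of its edges. For instance
  ∂[v_2,v_3,v_4] = [v_3,v_4] − [v_2,v_4] + [v_2,v_3],
  ∂[v_0,v_1,v_2] = [v_1,v_2] − [v_0,v_2] + [v_0,v_1].
As a 10×5 matrix over Z this has rank 5, with invariant factors (1,1,1,1,1).

Now H_k = ker ∂_k / im ∂_{k+1}, so:

  H_0: rank C_0 − rank ∂_1 = 5 − 4 = 1, and the invariant factors of ∂_1 are all 1, so H_0 = Z.
  H_1: rank ker ∂_1 − rank ∂_2 = (10 − 4) − 5 = 1, and the invariant factors of ∂_2 are all 1, so H_1 = Z.
  H_2: rank ker ∂_2 − rank ∂_3 = (5 − 5) − 0 = 0, and there is no ∂_3, so H_2 = 0.

(K is a triangulation of the Möbius band.)

H_0 = Z,  H_1 = Z,  H_2 = 0.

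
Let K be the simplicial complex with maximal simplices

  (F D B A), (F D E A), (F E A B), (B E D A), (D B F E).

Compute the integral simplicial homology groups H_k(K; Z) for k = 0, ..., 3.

K has 5 vertices, 10 edges, 10 triangles, 5 3-simplices.
rank ∂_0 = 0, rank ∂_1 = 4 ⇒ b_0 = 5 − 0 − 4 = 1; all invariant factors of ∂_1 are 1 so no torsion. So H_0 = Z.
rank ∂_1 = 4, rank ∂_2 = 6 ⇒ b_1 = 10 − 4 − 6 = 0; all invariant factors of ∂_2 are 1 so no torsion. So H_1 = 0.
rank ∂_2 = 6, rank ∂_3 = 4 ⇒ b_2 = 10 − 6 − 4 = 0; all invariant factors of ∂_3 are 1 so no torsion. So H_2 = 0.
rank ∂_3 = 4, rank ∂_4 = 0 ⇒ b_3 = 5 − 4 − 0 = 1. So H_3 = Z.

H_0 = Z,  H_1 = 0,  H_2 = 0,  H_3 = Z.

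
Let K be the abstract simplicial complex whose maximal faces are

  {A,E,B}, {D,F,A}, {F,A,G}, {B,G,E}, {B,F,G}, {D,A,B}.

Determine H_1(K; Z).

H_1 ≅ Z.

We work with the vertex ordering A < B < D < E < F < G. The simplices of K, each written with vertices in increasing order, are:

  0-simplices (6): A, B, D, E, F, G
  1-simplices (12): AB, AD, AE, AF, AG, BD, BE, BF, BG, DF, EG, FG
  2-simplices (6): ABD, ABE, ADF, AFG, BEG, BFG

Hence C_0 ≅ Z^6, C_1 ≅ Z^12, C_2 ≅ Z^6.

∂_1: C_1 → C_0 is given by ∂[p,q] = [q] − [p].
The resulting 6×12 matrix has rank 5, and its Smith normal form has invariant factors (1,1,1,1,1).

Boundary ∂_2: C_2 → C_1 sends each 2-simplex [p,q,r] to [q,r] − [p,r] + [p,q]. For instance
  ∂BFG = FG − BG + BF,
  ∂BEG = EG − BG + BE.
As a 12×6 matrix over Z this has rank 6, with invariant factors (1,1,1,1,1,1).

Reading off H_k = ker ∂_k / im ∂_{k+1}:

  H_1: rank ker ∂_1 − rank ∂_2 = (12 − 5) − 6 = 1, and the invariant factors of ∂_2 are all 1, so H_1 ≅ Z.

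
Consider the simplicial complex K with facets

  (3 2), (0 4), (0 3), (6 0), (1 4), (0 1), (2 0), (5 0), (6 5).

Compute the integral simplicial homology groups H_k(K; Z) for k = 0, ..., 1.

H_0 ≅ Z,  H_1 ≅ Z^3.

Take the total order 0 < 1 < 2 < 3 < 4 < 5 < 6 on the vertex set. Then K (dimension 1) consists of the simplices:

  0-simplices (7): [0], [1], [2], [3], [4], [5], [6]
  1-simplices (9): [0,1], [0,2], [0,3], [0,4], [0,5], [0,6], [1,4], [2,3], [5,6]

Hence C_0 ≅ Z^7, C_1 ≅ Z^9.

Boundary ∂_1: C_1 → C_0 maps an edge to its endpoints' difference, ∂[p,q] = q − p.
The 7×9 boundary matrix has rank 6 and Smith normal form diag(1,1,1,1,1,1).

Reading off H_k = ker ∂_k / im ∂_{k+1}:

  H_0: rank C_0 − rank ∂_1 = 7 − 6 = 1, and the invariant factors of ∂_1 are all 1, so H_0 = Z.
  H_1: rank ker ∂_1 − rank ∂_2 = (9 − 6) − 0 = 3, and there is no ∂_2, so H_1 = Z^3.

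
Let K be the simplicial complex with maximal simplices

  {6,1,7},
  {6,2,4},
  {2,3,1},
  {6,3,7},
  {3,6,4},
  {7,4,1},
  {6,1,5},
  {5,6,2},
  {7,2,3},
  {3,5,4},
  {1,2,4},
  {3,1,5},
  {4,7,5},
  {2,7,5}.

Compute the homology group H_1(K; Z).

H_1 ≅ Z^2.

We work with the vertex ordering 1 < 2 < 3 < 4 < 5 < 6 < 7. The simplices of K, each written with vertices in increasing order, are:

  0-simplices (7): [1], [2], [3], [4], [5], [6], [7]
  1-simplices (21): [1,2], [1,3], [1,4], [1,5], [1,6], [1,7], [2,3], [2,4], [2,5], [2,6], [2,7], [3,4], [3,5], [3,6], [3,7], [4,5], [4,6], [4,7], [5,6], [5,7], [6,7]
  2-simplices (14): [1,2,3], [1,2,4], [1,3,5], [1,4,7], [1,5,6], [1,6,7], [2,3,7], [2,4,6], [2,5,6], [2,5,7], [3,4,5], [3,4,6], [3,6,7], [4,5,7]

giving chain groups C_0 ≅ Z^7, C_1 ≅ Z^21, C_2 ≅ Z^14.

Boundary ∂_1: C_1 → C_0 sends each edge [p,q] (with p < q) to q − p. For instance
  ∂[1,7] = [7] − [1].
As a 7×21 matrix over Z this has rank 6, with invariant factors (1,1,1,1,1,1).

The boundary map ∂_2: C_2 → C_1 maps a triangle to the signed sum of its edges. For instance
  ∂[1,5,6] = [5,6] − [1,6] + [1,5],
  ∂[2,3,7] = [3,7] − [2,7] + [2,3].
The 21×14 boundary matrix has rank 13 and Smith normal form diag(1,1,1,1,1,1,1,1,1,1,1,1,1).

Now H_k = ker ∂_k / im ∂_{k+1}, so:

  H_1: rank ker ∂_1 − rank ∂_2 = (21 − 6) − 13 = 2, and the invariant factors of ∂_2 are all 1, so H_1 ≅ Z^2.

(K is a triangulation of the torus T^2.)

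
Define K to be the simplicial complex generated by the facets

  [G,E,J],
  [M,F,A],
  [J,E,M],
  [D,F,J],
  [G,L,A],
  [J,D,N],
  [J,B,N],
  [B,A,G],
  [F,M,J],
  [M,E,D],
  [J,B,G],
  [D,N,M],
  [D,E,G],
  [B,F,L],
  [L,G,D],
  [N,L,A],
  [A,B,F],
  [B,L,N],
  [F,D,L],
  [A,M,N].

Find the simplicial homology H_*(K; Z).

H_0 = Z,  H_1 = Z × Z/2,  H_2 = 0.

K has 10 vertices, 30 edges, 20 triangles.
rank ∂_0 = 0, rank ∂_1 = 9 ⇒ b_0 = 10 − 0 − 9 = 1; all invariant factors of ∂_1 are 1 so no torsion. So H_0 ≅ Z.
rank ∂_1 = 9, rank ∂_2 = 20 ⇒ b_1 = 30 − 9 − 20 = 1; ∂_2 has invariant factor(s) [2] giving torsion. So H_1 ≅ Z × Z/2.
rank ∂_2 = 20, rank ∂_3 = 0 ⇒ b_2 = 20 − 20 − 0 = 0. So H_2 ≅ 0.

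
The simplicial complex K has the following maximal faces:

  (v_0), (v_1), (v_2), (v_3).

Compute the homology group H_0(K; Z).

H_0 = Z^4.

K has 4 vertices.
rank ∂_0 = 0, rank ∂_1 = 0 ⇒ b_0 = 4 − 0 − 0 = 4. So H_0 = Z^4.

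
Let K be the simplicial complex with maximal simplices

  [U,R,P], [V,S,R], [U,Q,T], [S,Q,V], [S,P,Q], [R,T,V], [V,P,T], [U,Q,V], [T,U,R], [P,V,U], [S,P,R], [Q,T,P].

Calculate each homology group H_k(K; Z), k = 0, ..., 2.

H_0 ≅ Z,  H_1 ≅ Z/2,  H_2 = 0.

K has 7 vertices, 18 edges, 12 triangles.
rank ∂_0 = 0, rank ∂_1 = 6 ⇒ b_0 = 7 − 0 − 6 = 1; all invariant factors of ∂_1 are 1 so no torsion. So H_0 = Z.
rank ∂_1 = 6, rank ∂_2 = 12 ⇒ b_1 = 18 − 6 − 12 = 0; ∂_2 has invariant factor(s) [2] giving torsion. So H_1 = Z/2.
rank ∂_2 = 12, rank ∂_3 = 0 ⇒ b_2 = 12 − 12 − 0 = 0. So H_2 = 0.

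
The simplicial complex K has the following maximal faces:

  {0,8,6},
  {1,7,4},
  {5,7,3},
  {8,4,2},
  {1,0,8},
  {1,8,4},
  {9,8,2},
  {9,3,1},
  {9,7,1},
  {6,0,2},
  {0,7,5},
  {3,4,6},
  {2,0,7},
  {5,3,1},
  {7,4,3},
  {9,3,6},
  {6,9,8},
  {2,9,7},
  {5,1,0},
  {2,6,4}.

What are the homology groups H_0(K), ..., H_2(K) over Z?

We work with the vertex ordering 0 < 1 < 2 < 3 < 4 < 5 < 6 < 7 < 8 < 9. The simplices of K, each written with vertices in increasing order, are:

  0-simplices (10): [0], [1], [2], [3], [4], [5], [6], [7], [8], [9]
  1-simplices (30): (30 of them)
  2-simplices (20): (20 of them)

giving chain groups C_0 ≅ Z^10, C_1 ≅ Z^30, C_2 ≅ Z^20.

The boundary map ∂_1: C_1 → C_0 maps an edge to its endpoints' difference, ∂[p,q] = q − p. For instance
  ∂[1,7] = [7] − [1].
The resulting 10×30 matrix has rank 9, and its Smith normal form has invariant factors (1,1,1,1,1,1,1,1,1).

Boundary ∂_2: C_2 → C_1 maps a triangle to the signed sum of its edges. For instance
  ∂[3,6,9] = [6,9] − [3,9] + [3,6],
  ∂[1,4,7] = [4,7] − [1,7] + [1,4].
The resulting 30×20 matrix has rank 20, and its Smith normal form has invariant factors (1,1,1,1,1,1,1,1,1,1,1,1,1,1,1,1,1,1,1,2).

Now H_k = ker ∂_k / im ∂_{k+1}, so:

  H_0: rank C_0 − rank ∂_1 = 10 − 9 = 1, and the invariant factors of ∂_1 are all 1, so H_0 ≅ Z.
  H_1: rank ker ∂_1 − rank ∂_2 = (30 − 9) − 20 = 1, and ∂_2 has invariant factor 2 > 1, so H_1 ≅ Z ⊕ Z/2Z.
  H_2: rank ker ∂_2 − rank ∂_3 = (20 − 20) − 0 = 0, and there is no ∂_3, so H_2 ≅ 0.

H_0 ≅ Z,  H_1 ≅ Z ⊕ Z/2Z,  H_2 = 0.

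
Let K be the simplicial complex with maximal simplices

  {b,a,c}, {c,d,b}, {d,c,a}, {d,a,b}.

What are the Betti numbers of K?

Take the total order a < b < c < d on the vertex set. Then K (dimension 2) consists of the simplices:

  0-simplices (4): a, b, c, d
  1-simplices (6): ab, ac, ad, bc, bd, cd
  2-simplices (4): abc, abd, acd, bcd

Hence C_0 ≅ Z^4, C_1 ≅ Z^6, C_2 ≅ Z^4.

∂_1: C_1 → C_0 maps an edge to its endpoints' difference, ∂[p,q] = q − p.
The resulting 4×6 matrix has rank 3, and its Smith normal form has invariant factors (1,1,1).

∂_2: C_2 → C_1 acts by ∂[p,q,r] = [q,r] − [p,r] + [p,q]. For instance
  ∂abd = bd − ad + ab,
  ∂acd = cd − ad + ac.
As a 6×4 matrix over Z this has rank 3, with invariant factors (1,1,1).

Now H_k = ker ∂_k / im ∂_{k+1}, so:

  H_0: rank C_0 − rank ∂_1 = 4 − 3 = 1, and the invariant factors of ∂_1 are all 1, so H_0 = Z.
  H_1: rank ker ∂_1 − rank ∂_2 = (6 − 3) − 3 = 0, and the invariant factors of ∂_2 are all 1, so H_1 = 0.
  H_2: rank ker ∂_2 − rank ∂_3 = (4 − 3) − 0 = 1, and there is no ∂_3, so H_2 = Z.

Hence the Betti numbers are b_0 = 1, b_1 = 0, b_2 = 1.

b_0 = 1, b_1 = 0, b_2 = 1.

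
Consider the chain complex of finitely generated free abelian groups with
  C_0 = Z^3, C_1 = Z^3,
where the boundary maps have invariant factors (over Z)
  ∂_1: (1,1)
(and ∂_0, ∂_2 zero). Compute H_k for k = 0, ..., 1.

H_0 = Z,  H_1 = Z.

H_0: b_0 = 3 − 0 − 2 = 1; torsion from ∂_1 factors > 1: none. So H_0 = Z.
H_1: b_1 = 3 − 2 − 0 = 1; torsion from ∂_2 factors > 1: none. So H_1 = Z.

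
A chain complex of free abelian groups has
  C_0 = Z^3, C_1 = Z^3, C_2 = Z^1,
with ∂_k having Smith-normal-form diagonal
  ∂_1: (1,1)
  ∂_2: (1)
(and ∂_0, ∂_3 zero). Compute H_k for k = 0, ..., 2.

H_0 ≅ Z,  H_1 = 0,  H_2 = 0.

H_0: b_0 = 3 − 0 − 2 = 1; torsion from ∂_1 factors > 1: none. So H_0 ≅ Z.
H_1: b_1 = 3 − 2 − 1 = 0; torsion from ∂_2 factors > 1: none. So H_1 ≅ 0.
H_2: b_2 = 1 − 1 − 0 = 0; torsion from ∂_3 factors > 1: none. So H_2 ≅ 0.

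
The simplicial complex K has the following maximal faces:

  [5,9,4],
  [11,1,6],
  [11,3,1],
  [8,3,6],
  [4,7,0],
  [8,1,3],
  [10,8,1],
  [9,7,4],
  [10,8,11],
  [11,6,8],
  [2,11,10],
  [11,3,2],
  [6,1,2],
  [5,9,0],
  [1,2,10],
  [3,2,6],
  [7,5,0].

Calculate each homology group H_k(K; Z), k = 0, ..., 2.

Take the total order 0 < 1 < 2 < 3 < 4 < 5 < 6 < 7 < 8 < 9 < 10 < 11 on the vertex set. Then K (dimension 2) consists of the simplices:

  0-simplices (12): [0], [1], [2], [3], [4], [5], [6], [7], [8], [9], [10], [11]
  1-simplices (28): (28 of them)
  2-simplices (17): (17 of them)

giving chain groups C_0 ≅ Z^12, C_1 ≅ Z^28, C_2 ≅ Z^17.

Boundary ∂_1: C_1 → C_0 maps an edge to its endpoints' difference, ∂[p,q] = q − p. For instance
  ∂[3,11] = [11] − [3].
As a 12×28 matrix over Z this has rank 10, with invariant factors (1,1,1,1,1,1,1,1,1,1).

The boundary map ∂_2: C_2 → C_1 maps a triangle to the signed sum of its edges. For instance
  ∂[1,3,8] = [3,8] − [1,8] + [1,3],
  ∂[1,2,10] = [2,10] − [1,10] + [1,2].
As a 28×17 matrix over Z this has rank 17, with invariant factors (1,1,1,1,1,1,1,1,1,1,1,1,1,1,1,1,2).

Computing H_k = (kernel of ∂_k) / (image of ∂_{k+1}):

  H_0: rank C_0 − rank ∂_1 = 12 − 10 = 2, and the invariant factors of ∂_1 are all 1, so H_0 ≅ Z^2.
  H_1: rank ker ∂_1 − rank ∂_2 = (28 − 10) − 17 = 1, and ∂_2 has invariant factor 2 > 1, so H_1 ≅ Z ⊕ Z_2.
  H_2: rank ker ∂_2 − rank ∂_3 = (17 − 17) − 0 = 0, and there is no ∂_3, so H_2 ≅ 0.

As a check, the Euler characteristic is 12 − 28 + 17 = 1, which agrees with 2 − 1 + 0 = 1.

H_0 ≅ Z^2,  H_1 ≅ Z ⊕ Z_2,  H_2 = 0.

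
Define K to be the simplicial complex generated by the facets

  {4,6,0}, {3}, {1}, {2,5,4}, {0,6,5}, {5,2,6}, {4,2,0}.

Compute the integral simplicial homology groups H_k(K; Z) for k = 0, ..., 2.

Order the vertices as 0 < 1 < 2 < 3 < 4 < 5 < 6. Listing each simplex with vertices in this order, K has dimension 2 with simplices:

  0-simplices (7): [0], [1], [2], [3], [4], [5], [6]
  1-simplices (10): [0,2], [0,4], [0,5], [0,6], [2,4], [2,5], [2,6], [4,5], [4,6], [5,6]
  2-simplices (5): [0,2,4], [0,4,6], [0,5,6], [2,4,5], [2,5,6]

so the chain groups are C_0 ≅ Z^7, C_1 ≅ Z^10, C_2 ≅ Z^5.

∂_1: C_1 → C_0 is given by ∂[p,q] = [q] − [p]. For instance
  ∂[2,5] = [5] − [2].
As a 7×10 matrix over Z this has rank 4, with invariant factors (1,1,1,1).

The boundary map ∂_2: C_2 → C_1 acts by ∂[p,q,r] = [q,r] − [p,r] + [p,q]. For instance
  ∂[0,2,4] = [2,4] − [0,4] + [0,2],
  ∂[0,4,6] = [4,6] − [0,6] + [0,4].
The 10×5 boundary matrix has rank 5 and Smith normal form diag(1,1,1,1,1).

Reading off H_k = ker ∂_k / im ∂_{k+1}:

  H_0: rank C_0 − rank ∂_1 = 7 − 4 = 3, and the invariant factors of ∂_1 are all 1, so H_0 = Z^3.
  H_1: rank ker ∂_1 − rank ∂_2 = (10 − 4) − 5 = 1, and the invariant factors of ∂_2 are all 1, so H_1 = Z.
  H_2: rank ker ∂_2 − rank ∂_3 = (5 − 5) − 0 = 0, and there is no ∂_3, so H_2 = 0.

As a check, the Euler characteristic is 7 − 10 + 5 = 2, which agrees with 3 − 1 + 0 = 2.
(K is a triangulation of the disjoint union of a set of 2 points and the Möbius band.)

H_0 ≅ Z^3,  H_1 ≅ Z,  H_2 = 0.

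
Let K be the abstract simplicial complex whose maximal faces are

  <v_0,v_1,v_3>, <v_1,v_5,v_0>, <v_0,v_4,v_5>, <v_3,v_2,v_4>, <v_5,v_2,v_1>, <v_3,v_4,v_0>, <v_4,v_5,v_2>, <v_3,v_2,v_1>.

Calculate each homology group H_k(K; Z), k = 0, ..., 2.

H_0 = Z,  H_1 = 0,  H_2 = Z.

Fix the vertex order v_0 < v_1 < v_2 < v_3 < v_4 < v_5 and write every simplex with vertices in increasing order. Then dim K = 2 and the simplices of K are:

  0-simplices (6): [v_0], [v_1], [v_2], [v_3], [v_4], [v_5]
  1-simplices (12): [v_0,v_1], [v_0,v_3], [v_0,v_4], [v_0,v_5], [v_1,v_2], [v_1,v_3], [v_1,v_5], [v_2,v_3], [v_2,v_4], [v_2,v_5], [v_3,v_4], [v_4,v_5]
  2-simplices (8): [v_0,v_1,v_3], [v_0,v_1,v_5], [v_0,v_3,v_4], [v_0,v_4,v_5], [v_1,v_2,v_3], [v_1,v_2,v_5], [v_2,v_3,v_4], [v_2,v_4,v_5]

so the chain groups are C_0 ≅ Z^6, C_1 ≅ Z^12, C_2 ≅ Z^8.

The boundary map ∂_1: C_1 → C_0 sends each edge [p,q] (with p < q) to q − p. For instance
  ∂[v_2,v_3] = [v_3] − [v_2].
This gives a 6×12 integer matrix of rank 5; reducing to Smith normal form yields diagonal entries (1,1,1,1,1).

∂_2: C_2 → C_1 acts by ∂[p,q,r] = [q,r] − [p,r] + [p,q]. For instance
  ∂[v_2,v_3,v_4] = [v_3,v_4] − [v_2,v_4] + [v_2,v_3],
  ∂[v_0,v_4,v_5] = [v_4,v_5] − [v_0,v_5] + [v_0,v_4].
This gives a 12×8 integer matrix of rank 7; reducing to Smith normal form yields diagonal entries (1,1,1,1,1,1,1).

Now H_k = ker ∂_k / im ∂_{k+1}, so:

  H_0: rank C_0 − rank ∂_1 = 6 − 5 = 1, and the invariant factors of ∂_1 are all 1, so H_0 = Z.
  H_1: rank ker ∂_1 − rank ∂_2 = (12 − 5) − 7 = 0, and the invariant factors of ∂_2 are all 1, so H_1 = 0.
  H_2: rank ker ∂_2 − rank ∂_3 = (8 − 7) − 0 = 1, and there is no ∂_3, so H_2 = Z.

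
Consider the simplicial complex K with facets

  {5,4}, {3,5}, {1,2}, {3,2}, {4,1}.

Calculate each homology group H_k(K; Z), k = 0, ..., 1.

H_0 ≅ Z,  H_1 ≅ Z.

Order the vertices as 1 < 2 < 3 < 4 < 5. Listing each simplex with vertices in this order, K has dimension 1 with simplices:

  0-simplices (5): [1], [2], [3], [4], [5]
  1-simplices (5): [1,2], [1,4], [2,3], [3,5], [4,5]

Hence C_0 ≅ Z^5, C_1 ≅ Z^5.

Boundary ∂_1: C_1 → C_0 maps an edge to its endpoints' difference, ∂[p,q] = q − p. For instance
  ∂[2,3] = [3] − [2].
As a 5×5 matrix over Z this has rank 4, with invariant factors (1,1,1,1).

Now H_k = ker ∂_k / im ∂_{k+1}, so:

  H_0: rank C_0 − rank ∂_1 = 5 − 4 = 1, and the invariant factors of ∂_1 are all 1, so H_0 ≅ Z.
  H_1: rank ker ∂_1 − rank ∂_2 = (5 − 4) − 0 = 1, and there is no ∂_2, so H_1 ≅ Z.

(K is a triangulation of the circle S^1.)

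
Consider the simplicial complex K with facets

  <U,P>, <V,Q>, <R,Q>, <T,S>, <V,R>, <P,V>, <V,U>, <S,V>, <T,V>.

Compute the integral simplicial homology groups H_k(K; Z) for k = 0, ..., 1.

H_0 = Z,  H_1 = Z^3.

K has 7 vertices, 9 edges.
rank ∂_0 = 0, rank ∂_1 = 6 ⇒ b_0 = 7 − 0 − 6 = 1; all invariant factors of ∂_1 are 1 so no torsion. So H_0 = Z.
rank ∂_1 = 6, rank ∂_2 = 0 ⇒ b_1 = 9 − 6 − 0 = 3. So H_1 = Z^3.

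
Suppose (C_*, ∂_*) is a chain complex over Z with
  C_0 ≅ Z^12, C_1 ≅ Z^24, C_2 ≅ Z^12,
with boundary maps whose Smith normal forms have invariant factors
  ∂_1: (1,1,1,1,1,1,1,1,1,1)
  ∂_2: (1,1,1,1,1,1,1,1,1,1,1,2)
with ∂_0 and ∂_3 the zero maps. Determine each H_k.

H_0 ≅ Z^2,  H_1 ≅ Z^2 × Z/2,  H_2 = 0.

H_0: b_0 = 12 − 0 − 10 = 2; torsion from ∂_1 factors > 1: none. So H_0 ≅ Z^2.
H_1: b_1 = 24 − 10 − 12 = 2; torsion from ∂_2 factors > 1: [2]. So H_1 ≅ Z^2 × Z/2.
H_2: b_2 = 12 − 12 − 0 = 0; torsion from ∂_3 factors > 1: none. So H_2 ≅ 0.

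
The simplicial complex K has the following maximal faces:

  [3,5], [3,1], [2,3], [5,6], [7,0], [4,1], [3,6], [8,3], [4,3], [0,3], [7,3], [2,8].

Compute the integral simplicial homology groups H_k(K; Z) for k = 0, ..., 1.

We work with the vertex ordering 0 < 1 < 2 < 3 < 4 < 5 < 6 < 7 < 8. The simplices of K, each written with vertices in increasing order, are:

  0-simplices (9): [0], [1], [2], [3], [4], [5], [6], [7], [8]
  1-simplices (12): [0,3], [0,7], [1,3], [1,4], [2,3], [2,8], [3,4], [3,5], [3,6], [3,7], [3,8], [5,6]

Hence C_0 ≅ Z^9, C_1 ≅ Z^12.

∂_1: C_1 → C_0 maps an edge to its endpoints' difference, ∂[p,q] = q − p.
As a 9×12 matrix over Z this has rank 8, with invariant factors (1,1,1,1,1,1,1,1).

Now H_k = ker ∂_k / im ∂_{k+1}, so:

  H_0: rank C_0 − rank ∂_1 = 9 − 8 = 1, and the invariant factors of ∂_1 are all 1, so H_0 = Z.
  H_1: rank ker ∂_1 − rank ∂_2 = (12 − 8) − 0 = 4, and there is no ∂_2, so H_1 = Z^4.

H_0 ≅ Z,  H_1 ≅ Z^4.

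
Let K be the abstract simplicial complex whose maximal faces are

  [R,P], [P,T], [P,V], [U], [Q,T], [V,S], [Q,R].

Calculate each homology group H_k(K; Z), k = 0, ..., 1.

H_0 ≅ Z^2,  H_1 ≅ Z.

Take the total order P < Q < R < S < T < U < V on the vertex set. Then K (dimension 1) consists of the simplices:

  0-simplices (7): P, Q, R, S, T, U, V
  1-simplices (6): PR, PT, PV, QR, QT, SV

Hence C_0 ≅ Z^7, C_1 ≅ Z^6.

Boundary ∂_1: C_1 → C_0 sends each edge [p,q] (with p < q) to q − p.
As a 7×6 matrix over Z this has rank 5, with invariant factors (1,1,1,1,1).

Now H_k = ker ∂_k / im ∂_{k+1}, so:

  H_0: rank C_0 − rank ∂_1 = 7 − 5 = 2, and the invariant factors of ∂_1 are all 1, so H_0 = Z^2.
  H_1: rank ker ∂_1 − rank ∂_2 = (6 − 5) − 0 = 1, and there is no ∂_2, so H_1 = Z.

As a check, the Euler characteristic is 7 − 6 = 1, which agrees with 2 − 1 = 1.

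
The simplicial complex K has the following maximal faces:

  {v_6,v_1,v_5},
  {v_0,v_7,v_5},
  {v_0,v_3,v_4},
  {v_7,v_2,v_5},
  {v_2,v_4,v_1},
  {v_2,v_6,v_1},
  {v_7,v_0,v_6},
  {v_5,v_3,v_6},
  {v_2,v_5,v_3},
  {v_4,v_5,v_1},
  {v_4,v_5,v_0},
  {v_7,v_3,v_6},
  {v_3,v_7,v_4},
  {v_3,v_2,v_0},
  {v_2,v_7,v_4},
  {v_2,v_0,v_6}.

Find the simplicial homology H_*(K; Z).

H_0 ≅ Z,  H_1 ≅ Z^2,  H_2 ≅ Z.

Fix the vertex order v_0 < v_1 < v_2 < v_3 < v_4 < v_5 < v_6 < v_7 and write every simplex with vertices in increasing order. Then dim K = 2 and the simplices of K are:

  0-simplices (8): [v_0], [v_1], [v_2], [v_3], [v_4], [v_5], [v_6], [v_7]
  1-simplices (24): (24 of them)
  2-simplices (16): (16 of them)

so the chain groups are C_0 ≅ Z^8, C_1 ≅ Z^24, C_2 ≅ Z^16.

Boundary ∂_1: C_1 → C_0 sends each edge [p,q] (with p < q) to q − p. For instance
  ∂[v_1,v_5] = [v_5] − [v_1].
As a 8×24 matrix over Z this has rank 7, with invariant factors (1,1,1,1,1,1,1).

∂_2: C_2 → C_1 sends each 2-simplex [p,q,r] to [q,r] − [p,r] + [p,q]. For instance
  ∂[v_0,v_2,v_3] = [v_2,v_3] − [v_0,v_3] + [v_0,v_2],
  ∂[v_0,v_5,v_7] = [v_5,v_7] − [v_0,v_7] + [v_0,v_5].
The 24×16 boundary matrix has rank 15 and Smith normal form diag(1,1,1,1,1,1,1,1,1,1,1,1,1,1,1).

From H_k ≅ ker(∂_k) / im(∂_{k+1}) we obtain:

  H_0: rank C_0 − rank ∂_1 = 8 − 7 = 1, and the invariant factors of ∂_1 are all 1, so H_0 = Z.
  H_1: rank ker ∂_1 − rank ∂_2 = (24 − 7) − 15 = 2, and the invariant factors of ∂_2 are all 1, so H_1 = Z^2.
  H_2: rank ker ∂_2 − rank ∂_3 = (16 − 15) − 0 = 1, and there is no ∂_3, so H_2 = Z.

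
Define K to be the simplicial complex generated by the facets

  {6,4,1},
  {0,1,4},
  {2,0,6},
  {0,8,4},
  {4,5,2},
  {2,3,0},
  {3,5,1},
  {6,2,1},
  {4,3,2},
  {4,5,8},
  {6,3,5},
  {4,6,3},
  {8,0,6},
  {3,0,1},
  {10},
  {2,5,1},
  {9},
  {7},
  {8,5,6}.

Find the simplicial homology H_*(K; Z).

H_0 = Z^4,  H_1 = Z^2,  H_2 = Z.

K has 11 vertices, 24 edges, 16 triangles.
rank ∂_0 = 0, rank ∂_1 = 7 ⇒ b_0 = 11 − 0 − 7 = 4; all invariant factors of ∂_1 are 1 so no torsion. So H_0 = Z^4.
rank ∂_1 = 7, rank ∂_2 = 15 ⇒ b_1 = 24 − 7 − 15 = 2; all invariant factors of ∂_2 are 1 so no torsion. So H_1 = Z^2.
rank ∂_2 = 15, rank ∂_3 = 0 ⇒ b_2 = 16 − 15 − 0 = 1. So H_2 = Z.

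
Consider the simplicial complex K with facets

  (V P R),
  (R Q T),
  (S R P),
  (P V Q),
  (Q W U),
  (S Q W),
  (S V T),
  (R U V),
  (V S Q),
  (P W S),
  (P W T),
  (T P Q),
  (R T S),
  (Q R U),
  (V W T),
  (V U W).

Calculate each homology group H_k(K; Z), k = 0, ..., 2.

H_0 = Z,  H_1 = Z^2,  H_2 = Z.

Order the vertices as P < Q < R < S < T < U < V < W. Listing each simplex with vertices in this order, K has dimension 2 with simplices:

  0-simplices (8): P, Q, R, S, T, U, V, W
  1-simplices (24): PQ, PR, PS, PT, PV, PW, QR, QS, QT, QU, QV, QW, RS, RT, RU, RV, ST, SV, SW, TV, TW, UV, UW, VW
  2-simplices (16): PQT, PQV, PRS, PRV, PSW, PTW, QRT, QRU, QSV, QSW, QUW, RST, RUV, STV, TVW, UVW

giving chain groups C_0 ≅ Z^8, C_1 ≅ Z^24, C_2 ≅ Z^16.

The boundary map ∂_1: C_1 → C_0 maps an edge to its endpoints' difference, ∂[p,q] = q − p. For instance
  ∂UW = W − U.
The 8×24 boundary matrix has rank 7 and Smith normal form diag(1,1,1,1,1,1,1).

∂_2: C_2 → C_1 acts by ∂[p,q,r] = [q,r] − [p,r] + [p,q]. For instance
  ∂QRU = RU − QU + QR,
  ∂PSW = SW − PW + PS.
This gives a 24×16 integer matrix of rank 15; reducing to Smith normal form yields diagonal entries (1,1,1,1,1,1,1,1,1,1,1,1,1,1,1).

Computing H_k = (kernel of ∂_k) / (image of ∂_{k+1}):

  H_0: rank C_0 − rank ∂_1 = 8 − 7 = 1, and the invariant factors of ∂_1 are all 1, so H_0 ≅ Z.
  H_1: rank ker ∂_1 − rank ∂_2 = (24 − 7) − 15 = 2, and the invariant factors of ∂_2 are all 1, so H_1 ≅ Z^2.
  H_2: rank ker ∂_2 − rank ∂_3 = (16 − 15) − 0 = 1, and there is no ∂_3, so H_2 ≅ Z.

(K is a triangulation of the torus T^2.)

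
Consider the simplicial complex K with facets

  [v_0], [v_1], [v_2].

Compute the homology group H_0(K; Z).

Order the vertices as v_0 < v_1 < v_2. Listing each simplex with vertices in this order, K has dimension 0 with simplices:

  0-simplices (3): [v_0], [v_1], [v_2]

Hence C_0 ≅ Z^3.

From H_k ≅ ker(∂_k) / im(∂_{k+1}) we obtain:

  H_0: rank C_0 − rank ∂_1 = 3 − 0 = 3, and there is no ∂_1, so H_0 = Z^3.

H_0 = Z^3.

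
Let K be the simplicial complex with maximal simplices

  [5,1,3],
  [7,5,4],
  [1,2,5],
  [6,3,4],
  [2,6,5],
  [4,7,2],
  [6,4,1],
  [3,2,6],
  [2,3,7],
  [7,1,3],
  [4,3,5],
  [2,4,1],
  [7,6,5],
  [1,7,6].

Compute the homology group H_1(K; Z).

H_1 ≅ Z^2.

Order the vertices as 1 < 2 < 3 < 4 < 5 < 6 < 7. Listing each simplex with vertices in this order, K has dimension 2 with simplices:

  0-simplices (7): [1], [2], [3], [4], [5], [6], [7]
  1-simplices (21): [1,2], [1,3], [1,4], [1,5], [1,6], [1,7], [2,3], [2,4], [2,5], [2,6], [2,7], [3,4], [3,5], [3,6], [3,7], [4,5], [4,6], [4,7], [5,6], [5,7], [6,7]
  2-simplices (14): [1,2,4], [1,2,5], [1,3,5], [1,3,7], [1,4,6], [1,6,7], [2,3,6], [2,3,7], [2,4,7], [2,5,6], [3,4,5], [3,4,6], [4,5,7], [5,6,7]

so the chain groups are C_0 ≅ Z^7, C_1 ≅ Z^21, C_2 ≅ Z^14.

The boundary map ∂_1: C_1 → C_0 maps an edge to its endpoints' difference, ∂[p,q] = q − p. For instance
  ∂[2,4] = [4] − [2].
The resulting 7×21 matrix has rank 6, and its Smith normal form has invariant factors (1,1,1,1,1,1).

Boundary ∂_2: C_2 → C_1 maps a triangle to the signed sum of its edges. For instance
  ∂[3,4,5] = [4,5] − [3,5] + [3,4],
  ∂[2,4,7] = [4,7] − [2,7] + [2,4].
This gives a 21×14 integer matrix of rank 13; reducing to Smith normal form yields diagonal entries (1,1,1,1,1,1,1,1,1,1,1,1,1).

Computing H_k = (kernel of ∂_k) / (image of ∂_{k+1}):

  H_1: rank ker ∂_1 − rank ∂_2 = (21 − 6) − 13 = 2, and the invariant factors of ∂_2 are all 1, so H_1 ≅ Z^2.

(K is a triangulation of the torus T^2.)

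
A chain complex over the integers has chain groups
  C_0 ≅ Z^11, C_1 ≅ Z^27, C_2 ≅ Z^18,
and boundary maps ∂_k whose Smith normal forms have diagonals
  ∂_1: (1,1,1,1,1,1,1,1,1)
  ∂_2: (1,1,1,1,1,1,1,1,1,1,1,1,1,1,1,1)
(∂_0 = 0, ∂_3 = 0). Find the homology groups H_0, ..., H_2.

H_0: b_0 = 11 − 0 − 9 = 2; torsion from ∂_1 factors > 1: none. So H_0 ≅ Z^2.
H_1: b_1 = 27 − 9 − 16 = 2; torsion from ∂_2 factors > 1: none. So H_1 ≅ Z^2.
H_2: b_2 = 18 − 16 − 0 = 2; torsion from ∂_3 factors > 1: none. So H_2 ≅ Z^2.

H_0 ≅ Z^2,  H_1 ≅ Z^2,  H_2 ≅ Z^2.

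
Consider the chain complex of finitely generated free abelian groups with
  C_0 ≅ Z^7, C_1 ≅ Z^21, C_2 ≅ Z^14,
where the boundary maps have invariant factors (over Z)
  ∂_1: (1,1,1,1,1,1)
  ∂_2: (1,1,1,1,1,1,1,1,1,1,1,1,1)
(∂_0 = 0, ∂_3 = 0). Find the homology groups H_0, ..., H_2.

H_0: b_0 = 7 − 0 − 6 = 1; torsion from ∂_1 factors > 1: none. So H_0 ≅ Z.
H_1: b_1 = 21 − 6 − 13 = 2; torsion from ∂_2 factors > 1: none. So H_1 ≅ Z^2.
H_2: b_2 = 14 − 13 − 0 = 1; torsion from ∂_3 factors > 1: none. So H_2 ≅ Z.

H_0 ≅ Z,  H_1 ≅ Z^2,  H_2 ≅ Z.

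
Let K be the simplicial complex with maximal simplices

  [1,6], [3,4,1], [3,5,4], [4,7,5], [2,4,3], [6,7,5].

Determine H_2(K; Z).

H_2 ≅ 0.

Take the total order 1 < 2 < 3 < 4 < 5 < 6 < 7 on the vertex set. Then K (dimension 2) consists of the simplices:

  0-simplices (7): [1], [2], [3], [4], [5], [6], [7]
  1-simplices (12): [1,3], [1,4], [1,6], [2,3], [2,4], [3,4], [3,5], [4,5], [4,7], [5,6], [5,7], [6,7]
  2-simplices (5): [1,3,4], [2,3,4], [3,4,5], [4,5,7], [5,6,7]

so the chain groups are C_0 ≅ Z^7, C_1 ≅ Z^12, C_2 ≅ Z^5.

∂_1: C_1 → C_0 maps an edge to its endpoints' difference, ∂[p,q] = q − p.
As a 7×12 matrix over Z this has rank 6, with invariant factors (1,1,1,1,1,1).

The boundary map ∂_2: C_2 → C_1 acts by ∂[p,q,r] = [q,r] − [p,r] + [p,q]. For instance
  ∂[2,3,4] = [3,4] − [2,4] + [2,3],
  ∂[1,3,4] = [3,4] − [1,4] + [1,3].
This gives a 12×5 integer matrix of rank 5; reducing to Smith normal form yields diagonal entries (1,1,1,1,1).

From H_k ≅ ker(∂_k) / im(∂_{k+1}) we obtain:

  H_2: rank ker ∂_2 − rank ∂_3 = (5 − 5) − 0 = 0, and there is no ∂_3, so H_2 = 0.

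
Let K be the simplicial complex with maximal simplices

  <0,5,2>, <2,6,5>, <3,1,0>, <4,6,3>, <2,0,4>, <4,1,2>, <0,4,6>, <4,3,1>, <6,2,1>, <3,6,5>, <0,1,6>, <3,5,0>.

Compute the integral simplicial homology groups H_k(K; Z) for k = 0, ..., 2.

H_0 ≅ Z,  H_1 ≅ Z/2,  H_2 = 0.

Take the total order 0 < 1 < 2 < 3 < 4 < 5 < 6 on the vertex set. Then K (dimension 2) consists of the simplices:

  0-simplices (7): [0], [1], [2], [3], [4], [5], [6]
  1-simplices (18): [0,1], [0,2], [0,3], [0,4], [0,5], [0,6], [1,2], [1,3], [1,4], [1,6], [2,4], [2,5], [2,6], [3,4], [3,5], [3,6], [4,6], [5,6]
  2-simplices (12): [0,1,3], [0,1,6], [0,2,4], [0,2,5], [0,3,5], [0,4,6], [1,2,4], [1,2,6], [1,3,4], [2,5,6], [3,4,6], [3,5,6]

Hence C_0 ≅ Z^7, C_1 ≅ Z^18, C_2 ≅ Z^12.

The boundary map ∂_1: C_1 → C_0 maps an edge to its endpoints' difference, ∂[p,q] = q − p.
This gives a 7×18 integer matrix of rank 6; reducing to Smith normal form yields diagonal entries (1,1,1,1,1,1).

The boundary map ∂_2: C_2 → C_1 sends each 2-simplex [p,q,r] to [q,r] − [p,r] + [p,q]. For instance
  ∂[0,4,6] = [4,6] − [0,6] + [0,4],
  ∂[1,2,4] = [2,4] − [1,4] + [1,2].
The 18×12 boundary matrix has rank 12 and Smith normal form diag(1,1,1,1,1,1,1,1,1,1,1,2).

Reading off H_k = ker ∂_k / im ∂_{k+1}:

  H_0: rank C_0 − rank ∂_1 = 7 − 6 = 1, and the invariant factors of ∂_1 are all 1, so H_0 = Z.
  H_1: rank ker ∂_1 − rank ∂_2 = (18 − 6) − 12 = 0, and ∂_2 has invariant factor 2 > 1, so H_1 = Z/2.
  H_2: rank ker ∂_2 − rank ∂_3 = (12 − 12) − 0 = 0, and there is no ∂_3, so H_2 = 0.

As a check, the Euler characteristic is 7 − 18 + 12 = 1, which agrees with 1 − 0 + 0 = 1.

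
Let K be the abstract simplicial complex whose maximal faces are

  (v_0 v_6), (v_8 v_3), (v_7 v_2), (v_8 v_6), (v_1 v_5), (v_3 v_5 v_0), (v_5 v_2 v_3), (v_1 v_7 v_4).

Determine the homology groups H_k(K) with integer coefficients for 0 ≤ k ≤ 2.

Fix the vertex order v_0 < v_1 < v_2 < v_3 < v_4 < v_5 < v_6 < v_7 < v_8 and write every simplex with vertices in increasing order. Then dim K = 2 and the simplices of K are:

  0-simplices (9): [v_0], [v_1], [v_2], [v_3], [v_4], [v_5], [v_6], [v_7], [v_8]
  1-simplices (13): [v_0,v_3], [v_0,v_5], [v_0,v_6], [v_1,v_4], [v_1,v_5], [v_1,v_7], [v_2,v_3], [v_2,v_5], [v_2,v_7], [v_3,v_5], [v_3,v_8], [v_4,v_7], [v_6,v_8]
  2-simplices (3): [v_0,v_3,v_5], [v_1,v_4,v_7], [v_2,v_3,v_5]

giving chain groups C_0 ≅ Z^9, C_1 ≅ Z^13, C_2 ≅ Z^3.

Boundary ∂_1: C_1 → C_0 sends each edge [p,q] (with p < q) to q − p. For instance
  ∂[v_6,v_8] = [v_8] − [v_6].
As a 9×13 matrix over Z this has rank 8, with invariant factors (1,1,1,1,1,1,1,1).

Boundary ∂_2: C_2 → C_1 sends each 2-simplex [p,q,r] to [q,r] − [p,r] + [p,q]. For instance
  ∂[v_1,v_4,v_7] = [v_4,v_7] − [v_1,v_7] + [v_1,v_4],
  ∂[v_2,v_3,v_5] = [v_3,v_5] − [v_2,v_5] + [v_2,v_3].
The resulting 13×3 matrix has rank 3, and its Smith normal form has invariant factors (1,1,1).

From H_k ≅ ker(∂_k) / im(∂_{k+1}) we obtain:

  H_0: rank C_0 − rank ∂_1 = 9 − 8 = 1, and the invariant factors of ∂_1 are all 1, so H_0 ≅ Z.
  H_1: rank ker ∂_1 − rank ∂_2 = (13 − 8) − 3 = 2, and the invariant factors of ∂_2 are all 1, so H_1 ≅ Z^2.
  H_2: rank ker ∂_2 − rank ∂_3 = (3 − 3) − 0 = 0, and there is no ∂_3, so H_2 ≅ 0.

H_0 ≅ Z,  H_1 ≅ Z^2,  H_2 = 0.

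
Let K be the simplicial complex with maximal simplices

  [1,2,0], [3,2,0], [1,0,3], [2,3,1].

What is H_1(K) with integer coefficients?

H_1 = 0.

Take the total order 0 < 1 < 2 < 3 on the vertex set. Then K (dimension 2) consists of the simplices:

  0-simplices (4): [0], [1], [2], [3]
  1-simplices (6): [0,1], [0,2], [0,3], [1,2], [1,3], [2,3]
  2-simplices (4): [0,1,2], [0,1,3], [0,2,3], [1,2,3]

so the chain groups are C_0 ≅ Z^4, C_1 ≅ Z^6, C_2 ≅ Z^4.

The boundary map ∂_1: C_1 → C_0 sends each edge [p,q] (with p < q) to q − p. For instance
  ∂[1,3] = [3] − [1].
The resulting 4×6 matrix has rank 3, and its Smith normal form has invariant factors (1,1,1).

Boundary ∂_2: C_2 → C_1 acts by ∂[p,q,r] = [q,r] − [p,r] + [p,q]. For instance
  ∂[0,2,3] = [2,3] − [0,3] + [0,2],
  ∂[1,2,3] = [2,3] − [1,3] + [1,2].
As a 6×4 matrix over Z this has rank 3, with invariant factors (1,1,1).

Reading off H_k = ker ∂_k / im ∂_{k+1}:

  H_1: rank ker ∂_1 − rank ∂_2 = (6 − 3) − 3 = 0, and the invariant factors of ∂_2 are all 1, so H_1 = 0.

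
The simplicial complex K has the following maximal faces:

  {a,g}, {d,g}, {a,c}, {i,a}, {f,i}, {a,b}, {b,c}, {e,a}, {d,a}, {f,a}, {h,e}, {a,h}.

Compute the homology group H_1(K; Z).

H_1 ≅ Z^4.

We work with the vertex ordering a < b < c < d < e < f < g < h < i. The simplices of K, each written with vertices in increasing order, are:

  0-simplices (9): a, b, c, d, e, f, g, h, i
  1-simplices (12): ab, ac, ad, ae, af, ag, ah, ai, bc, dg, eh, fi

Hence C_0 ≅ Z^9, C_1 ≅ Z^12.

∂_1: C_1 → C_0 sends each edge [p,q] (with p < q) to q − p.
The resulting 9×12 matrix has rank 8, and its Smith normal form has invariant factors (1,1,1,1,1,1,1,1).

Now H_k = ker ∂_k / im ∂_{k+1}, so:

  H_1: rank ker ∂_1 − rank ∂_2 = (12 − 8) − 0 = 4, and there is no ∂_2, so H_1 ≅ Z^4.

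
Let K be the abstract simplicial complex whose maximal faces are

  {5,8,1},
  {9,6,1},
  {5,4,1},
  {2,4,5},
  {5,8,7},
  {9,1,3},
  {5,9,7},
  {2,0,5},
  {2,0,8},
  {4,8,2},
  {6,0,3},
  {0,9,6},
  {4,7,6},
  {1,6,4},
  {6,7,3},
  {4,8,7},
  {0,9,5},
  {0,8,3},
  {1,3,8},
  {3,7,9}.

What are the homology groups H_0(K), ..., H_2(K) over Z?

Take the total order 0 < 1 < 2 < 3 < 4 < 5 < 6 < 7 < 8 < 9 on the vertex set. Then K (dimension 2) consists of the simplices:

  0-simplices (10): [0], [1], [2], [3], [4], [5], [6], [7], [8], [9]
  1-simplices (30): (30 of them)
  2-simplices (20): (20 of them)

giving chain groups C_0 ≅ Z^10, C_1 ≅ Z^30, C_2 ≅ Z^20.

Boundary ∂_1: C_1 → C_0 is given by ∂[p,q] = [q] − [p]. For instance
  ∂[4,6] = [6] − [4].
As a 10×30 matrix over Z this has rank 9, with invariant factors (1,1,1,1,1,1,1,1,1).

∂_2: C_2 → C_1 sends each 2-simplex [p,q,r] to [q,r] − [p,r] + [p,q]. For instance
  ∂[3,7,9] = [7,9] − [3,9] + [3,7],
  ∂[1,6,9] = [6,9] − [1,9] + [1,6].
This gives a 30×20 integer matrix of rank 20; reducing to Smith normal form yields diagonal entries (1,1,1,1,1,1,1,1,1,1,1,1,1,1,1,1,1,1,1,2).

Computing H_k = (kernel of ∂_k) / (image of ∂_{k+1}):

  H_0: rank C_0 − rank ∂_1 = 10 − 9 = 1, and the invariant factors of ∂_1 are all 1, so H_0 ≅ Z.
  H_1: rank ker ∂_1 − rank ∂_2 = (30 − 9) − 20 = 1, and ∂_2 has invariant factor 2 > 1, so H_1 ≅ Z ⊕ Z_2.
  H_2: rank ker ∂_2 − rank ∂_3 = (20 − 20) − 0 = 0, and there is no ∂_3, so H_2 ≅ 0.

(K is a triangulation of the Klein bottle.)

H_0 ≅ Z,  H_1 ≅ Z ⊕ Z_2,  H_2 = 0.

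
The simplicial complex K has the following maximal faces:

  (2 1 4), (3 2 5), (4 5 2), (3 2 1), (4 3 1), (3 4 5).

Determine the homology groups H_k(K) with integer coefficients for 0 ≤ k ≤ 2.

We work with the vertex ordering 1 < 2 < 3 < 4 < 5. The simplices of K, each written with vertices in increasing order, are:

  0-simplices (5): [1], [2], [3], [4], [5]
  1-simplices (9): [1,2], [1,3], [1,4], [2,3], [2,4], [2,5], [3,4], [3,5], [4,5]
  2-simplices (6): [1,2,3], [1,2,4], [1,3,4], [2,3,5], [2,4,5], [3,4,5]

giving chain groups C_0 ≅ Z^5, C_1 ≅ Z^9, C_2 ≅ Z^6.

The boundary map ∂_1: C_1 → C_0 is given by ∂[p,q] = [q] − [p]. For instance
  ∂[2,5] = [5] − [2].
This gives a 5×9 integer matrix of rank 4; reducing to Smith normal form yields diagonal entries (1,1,1,1).

Boundary ∂_2: C_2 → C_1 acts by ∂[p,q,r] = [q,r] − [p,r] + [p,q]. For instance
  ∂[1,2,4] = [2,4] − [1,4] + [1,2],
  ∂[2,4,5] = [4,5] − [2,5] + [2,4].
The resulting 9×6 matrix has rank 5, and its Smith normal form has invariant factors (1,1,1,1,1).

Now H_k = ker ∂_k / im ∂_{k+1}, so:

  H_0: rank C_0 − rank ∂_1 = 5 − 4 = 1, and the invariant factors of ∂_1 are all 1, so H_0 ≅ Z.
  H_1: rank ker ∂_1 − rank ∂_2 = (9 − 4) − 5 = 0, and the invariant factors of ∂_2 are all 1, so H_1 ≅ 0.
  H_2: rank ker ∂_2 − rank ∂_3 = (6 − 5) − 0 = 1, and there is no ∂_3, so H_2 ≅ Z.

As a check, the Euler characteristic is 5 − 9 + 6 = 2, which agrees with 1 − 0 + 1 = 2.

H_0 ≅ Z,  H_1 = 0,  H_2 ≅ Z.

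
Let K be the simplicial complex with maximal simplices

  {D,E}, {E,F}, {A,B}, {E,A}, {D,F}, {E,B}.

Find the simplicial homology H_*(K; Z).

H_0 ≅ Z,  H_1 ≅ Z^2.

Fix the vertex order A < B < D < E < F and write every simplex with vertices in increasing order. Then dim K = 1 and the simplices of K are:

  0-simplices (5): A, B, D, E, F
  1-simplices (6): AB, AE, BE, DE, DF, EF

giving chain groups C_0 ≅ Z^5, C_1 ≅ Z^6.

The boundary map ∂_1: C_1 → C_0 is given by ∂[p,q] = [q] − [p]. For instance
  ∂AE = E − A.
As a 5×6 matrix over Z this has rank 4, with invariant factors (1,1,1,1).

From H_k ≅ ker(∂_k) / im(∂_{k+1}) we obtain:

  H_0: rank C_0 − rank ∂_1 = 5 − 4 = 1, and the invariant factors of ∂_1 are all 1, so H_0 ≅ Z.
  H_1: rank ker ∂_1 − rank ∂_2 = (6 − 4) − 0 = 2, and there is no ∂_2, so H_1 ≅ Z^2.

(K is a triangulation of a wedge of 2 circles.)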